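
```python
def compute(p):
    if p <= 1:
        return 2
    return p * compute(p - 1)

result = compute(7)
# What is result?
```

compute(7) = 7 * 6 * 5 * 4 * 3 * 2 * 2 = 10080

Answer: 10080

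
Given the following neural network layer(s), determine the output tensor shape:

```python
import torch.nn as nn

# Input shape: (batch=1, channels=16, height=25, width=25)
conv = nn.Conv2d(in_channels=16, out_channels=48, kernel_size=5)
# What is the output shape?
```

Input: (1, 16, 25, 25) -> Output: (1, 48, 21, 21)

Answer: (1, 48, 21, 21)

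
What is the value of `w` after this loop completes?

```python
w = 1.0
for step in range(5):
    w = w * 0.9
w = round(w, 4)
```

Exponential decay: 1.0 * 0.9^5
`w` takes the values: 1.0 → 0.9 → 0.81 → 0.729 → 0.6561 → 0.59049 → 0.5905

Answer: 0.5905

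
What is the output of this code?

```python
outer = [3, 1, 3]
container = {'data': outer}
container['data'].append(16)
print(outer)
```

Key concept: dict holds reference to list.
Step by step:
`outer = [3, 1, 3]` → outer = [3, 1, 3]
`container = {'data': outer}` → container = {'data': [3, 1, 3]}
`container['data'].append(16)` → outer = [3, 1, 3, 16]; container = {'data': [3, 1, 3, 16]}
`print(outer)` → prints [3, 1, 3, 16]

Answer: [3, 1, 3, 16]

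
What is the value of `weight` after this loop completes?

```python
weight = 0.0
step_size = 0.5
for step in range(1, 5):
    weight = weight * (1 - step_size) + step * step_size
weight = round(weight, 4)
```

Moving average with lr=0.5
`weight` takes the values: 0.0 → 0.5 → 1.25 → 2.125 → 3.0625

Answer: 3.0625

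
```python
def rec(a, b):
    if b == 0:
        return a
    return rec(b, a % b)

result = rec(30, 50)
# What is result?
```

rec(30, 50) -> rec(50, 30) -> rec(30, 20) -> rec(20, 10) -> rec(10, 0) -> 10

Answer: 10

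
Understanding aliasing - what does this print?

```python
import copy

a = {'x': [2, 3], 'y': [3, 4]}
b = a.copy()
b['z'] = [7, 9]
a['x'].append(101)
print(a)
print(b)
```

Key concept: shallow copy of dict with mutable values.
Step by step:
`a = {'x': [2, 3], 'y': [3, 4]}` → a = {'x': [2, 3], 'y': [3, 4]}
`b = a.copy()` → b = {'x': [2, 3], 'y': [3, 4]}
`b['z'] = [7, 9]` → b = {'x': [2, 3], 'y': [3, 4], 'z': [7, 9]}
`a['x'].append(101)` → a = {'x': [2, 3, 101], 'y': [3, 4]}; b = {'x': [2, 3, 101], 'y': [3, 4], 'z': [7, 9]}
`print(a)` → prints {'x': [2, 3, 101], 'y': [3, 4]}
`print(b)` → prints {'x': [2, 3, 101], 'y': [3, 4], 'z': [7, 9]}

Answer:
{'x': [2, 3, 101], 'y': [3, 4]}
{'x': [2, 3, 101], 'y': [3, 4], 'z': [7, 9]}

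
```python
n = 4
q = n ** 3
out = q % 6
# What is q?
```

Trace:
`n = 4` → n = 4
`q = n ** 3` → q = 64
`out = q % 6` → out = 4
So q = 64

Answer: 64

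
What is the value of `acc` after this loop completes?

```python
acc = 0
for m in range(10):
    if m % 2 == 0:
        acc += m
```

Sum of even numbers 0 to 9
`acc` takes the values: 0 → 2 → 6 → 12 → 20

Answer: 20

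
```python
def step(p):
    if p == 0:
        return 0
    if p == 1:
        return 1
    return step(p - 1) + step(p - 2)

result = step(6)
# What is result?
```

Build up from base cases: step(0)=0, step(1)=1, step(2)=1, step(3)=2, step(4)=3, step(5)=5, step(6)=8

Answer: 8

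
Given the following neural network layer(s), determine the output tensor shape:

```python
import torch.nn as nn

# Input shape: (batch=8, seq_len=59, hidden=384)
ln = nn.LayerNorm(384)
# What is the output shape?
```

Input: (8, 59, 384) -> Output: (8, 59, 384)

Answer: (8, 59, 384)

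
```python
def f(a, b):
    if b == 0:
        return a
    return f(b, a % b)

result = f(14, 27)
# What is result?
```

f(14, 27) -> f(27, 14) -> f(14, 13) -> f(13, 1) -> f(1, 0) -> 1

Answer: 1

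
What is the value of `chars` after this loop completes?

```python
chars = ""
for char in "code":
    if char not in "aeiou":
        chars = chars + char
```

Remove vowels from 'code'
`chars` takes the values: "" → "c" → "cd"

Answer: "cd"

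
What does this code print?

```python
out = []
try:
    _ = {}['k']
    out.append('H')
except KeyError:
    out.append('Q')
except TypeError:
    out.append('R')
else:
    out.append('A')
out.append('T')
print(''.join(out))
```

Execution trace: 'Q' (except KeyError) → 'T' (after the try/except). Output: QT

Answer: QT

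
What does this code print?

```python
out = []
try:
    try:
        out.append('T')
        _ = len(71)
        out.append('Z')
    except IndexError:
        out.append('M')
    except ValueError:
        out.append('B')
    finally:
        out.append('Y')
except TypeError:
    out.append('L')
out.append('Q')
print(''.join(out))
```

Execution trace: 'T' (try body) → 'Y' (finally) → 'L' (outer except TypeError) → 'Q' (after the try/except). Output: TYLQ

Answer: TYLQ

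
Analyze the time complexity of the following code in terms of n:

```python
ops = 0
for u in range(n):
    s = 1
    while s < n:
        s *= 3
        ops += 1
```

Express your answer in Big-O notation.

Each loop level contributes: n × log n. Multiplying the contributions gives O(n log n).

Answer: O(n log n)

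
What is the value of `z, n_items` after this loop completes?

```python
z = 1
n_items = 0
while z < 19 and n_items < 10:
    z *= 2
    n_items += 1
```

Double until >= 19 or 10 iterations
`z, n_items` takes the values: (1, 0) → (2, 0) → (2, 1) → (4, 1) → (4, 2) → (8, 2) → (8, 3) → (16, 3) → (16, 4) → (32, 4) → (32, 5)

Answer: 32, 5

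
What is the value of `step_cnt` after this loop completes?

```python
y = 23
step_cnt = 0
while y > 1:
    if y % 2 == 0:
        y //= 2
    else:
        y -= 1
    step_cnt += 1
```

Steps to reduce 23 to 1
`step_cnt` takes the values: 0 → 1 → 2 → 3 → 4 → 5 → 6 → 7

Answer: 7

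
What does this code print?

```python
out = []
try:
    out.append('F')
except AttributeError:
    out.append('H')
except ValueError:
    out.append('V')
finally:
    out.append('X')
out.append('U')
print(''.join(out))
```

Execution trace: 'F' (try body, no exception) → 'X' (finally) → 'U' (after the try/except). Output: FXU

Answer: FXU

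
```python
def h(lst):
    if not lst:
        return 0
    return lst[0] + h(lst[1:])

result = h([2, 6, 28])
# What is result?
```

2 + 6 + 28 + 0 = 36

Answer: 36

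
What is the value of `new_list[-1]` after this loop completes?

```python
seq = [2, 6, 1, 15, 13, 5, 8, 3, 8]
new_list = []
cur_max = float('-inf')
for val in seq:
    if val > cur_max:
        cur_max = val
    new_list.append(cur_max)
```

Running max ends at 15
`new_list` takes the values: [] → [2] → [2, 6] → [2, 6, 6] → [2, 6, 6, 15] → [2, 6, 6, 15, 15] → [2, 6, 6, 15, 15, 15] → [2, 6, 6, 15, 15, 15, 15] → [2, 6, 6, 15, 15, 15, 15, 15] → [2, 6, 6, 15, 15, 15, 15, 15, 15]
So `new_list[-1]` = 15

Answer: 15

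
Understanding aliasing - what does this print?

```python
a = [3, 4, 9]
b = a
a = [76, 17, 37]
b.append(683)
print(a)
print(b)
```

Key concept: rebinding vs mutation: a is rebound to a new list, b still points at the original.
Step by step:
`a = [3, 4, 9]` → a = [3, 4, 9]
`b = a` → b = [3, 4, 9] (same object as a)
`a = [76, 17, 37]` → a = [76, 17, 37]
`b.append(683)` → b = [3, 4, 9, 683]
`print(a)` → prints [76, 17, 37]
`print(b)` → prints [3, 4, 9, 683]

Answer:
[76, 17, 37]
[3, 4, 9, 683]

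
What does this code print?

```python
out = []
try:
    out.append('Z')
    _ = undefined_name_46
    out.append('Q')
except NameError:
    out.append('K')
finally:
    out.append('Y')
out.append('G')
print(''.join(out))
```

Execution trace: 'Z' (try body) → 'K' (except NameError) → 'Y' (finally) → 'G' (after the try/except). Output: ZKYG

Answer: ZKYG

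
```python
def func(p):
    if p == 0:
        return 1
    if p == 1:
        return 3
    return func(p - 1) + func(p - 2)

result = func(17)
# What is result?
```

Build up from base cases: func(0)=1, func(1)=3, func(2)=4, func(3)=7, func(4)=11, func(5)=18, func(6)=29, ..., func(17)=5778

Answer: 5778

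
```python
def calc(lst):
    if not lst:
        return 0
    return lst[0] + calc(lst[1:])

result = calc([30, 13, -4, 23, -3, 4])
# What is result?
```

30 + 13 + (-4) + 23 + (-3) + 4 + 0 = 63

Answer: 63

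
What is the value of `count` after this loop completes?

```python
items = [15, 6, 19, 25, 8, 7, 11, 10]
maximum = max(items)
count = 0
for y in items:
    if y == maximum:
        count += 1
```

Count of max value 25 in [15, 6, 19, 25, 8, 7, 11, 10]
`count` takes the values: 0 → 1

Answer: 1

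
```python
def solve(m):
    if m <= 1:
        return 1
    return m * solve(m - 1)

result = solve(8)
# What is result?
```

solve(8) = 8 * 7 * 6 * 5 * 4 * 3 * 2 * 1 = 40320

Answer: 40320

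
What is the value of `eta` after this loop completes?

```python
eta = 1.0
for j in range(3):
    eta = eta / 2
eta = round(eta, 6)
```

Halving LR 3 times: 1 / 2^3
`eta` takes the values: 1.0 → 0.5 → 0.25 → 0.125

Answer: 0.125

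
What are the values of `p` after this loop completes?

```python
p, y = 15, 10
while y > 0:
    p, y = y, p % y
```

GCD of 15 and 10
`p` takes the values: 15 → 10 → 5

Answer: 5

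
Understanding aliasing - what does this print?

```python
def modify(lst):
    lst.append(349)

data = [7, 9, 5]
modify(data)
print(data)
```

Key concept: function modifies passed list.
Step by step:
`data = [7, 9, 5]` → data = [7, 9, 5]
`modify(data)` → data = [7, 9, 5, 349]
`print(data)` → prints [7, 9, 5, 349]

Answer: [7, 9, 5, 349]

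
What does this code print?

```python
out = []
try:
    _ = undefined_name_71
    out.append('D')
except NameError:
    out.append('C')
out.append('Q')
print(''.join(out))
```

Execution trace: 'C' (except NameError) → 'Q' (after the try/except). Output: CQ

Answer: CQ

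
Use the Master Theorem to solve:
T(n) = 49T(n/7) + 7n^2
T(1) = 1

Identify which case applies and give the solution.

a=49, b=7, f(n)=7n^2. log_7(49) = 2. Since c=2 = 2, Case 2 applies: T(n) = Θ(n^log_b(a) · log n) = O(n^2 log n).

Answer: O(n^2 log n) - Case 2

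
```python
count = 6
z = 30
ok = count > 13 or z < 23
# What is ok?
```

Trace:
`count = 6` → count = 6
`z = 30` → z = 30
`ok = count > 13 or z < 23` → ok = False
So ok = False

Answer: False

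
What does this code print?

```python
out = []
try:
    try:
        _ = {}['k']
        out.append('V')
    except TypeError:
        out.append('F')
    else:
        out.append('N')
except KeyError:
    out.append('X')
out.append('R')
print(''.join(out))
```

Execution trace: 'X' (outer except KeyError) → 'R' (after the try/except). Output: XR

Answer: XR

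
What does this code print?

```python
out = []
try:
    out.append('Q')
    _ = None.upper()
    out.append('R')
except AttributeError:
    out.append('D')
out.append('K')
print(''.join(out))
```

Execution trace: 'Q' (try body) → 'D' (except AttributeError) → 'K' (after the try/except). Output: QDK

Answer: QDK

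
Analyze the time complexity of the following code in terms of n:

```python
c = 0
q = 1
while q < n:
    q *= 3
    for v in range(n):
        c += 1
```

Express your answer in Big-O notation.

Each loop level contributes: log n × n. Multiplying the contributions gives O(n log n).

Answer: O(n log n)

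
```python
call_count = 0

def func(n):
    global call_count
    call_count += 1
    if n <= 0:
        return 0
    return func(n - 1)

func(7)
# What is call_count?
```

Linear recursion stepping by 1: 8 calls from n=7 down to ≤0.

Answer: 8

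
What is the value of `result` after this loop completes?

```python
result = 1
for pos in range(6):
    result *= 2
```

2^6 = 64
`result` takes the values: 1 → 2 → 4 → 8 → 16 → 32 → 64

Answer: 64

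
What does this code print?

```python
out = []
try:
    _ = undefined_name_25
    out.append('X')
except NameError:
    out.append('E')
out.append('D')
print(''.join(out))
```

Execution trace: 'E' (except NameError) → 'D' (after the try/except). Output: ED

Answer: ED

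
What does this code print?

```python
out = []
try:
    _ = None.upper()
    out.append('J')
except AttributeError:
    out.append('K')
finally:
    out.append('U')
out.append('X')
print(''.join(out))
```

Execution trace: 'K' (except AttributeError) → 'U' (finally) → 'X' (after the try/except). Output: KUX

Answer: KUX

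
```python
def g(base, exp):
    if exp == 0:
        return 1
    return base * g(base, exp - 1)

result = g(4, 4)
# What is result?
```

g(4, 4) = 4 * 4 * 4 * 4 = 256

Answer: 256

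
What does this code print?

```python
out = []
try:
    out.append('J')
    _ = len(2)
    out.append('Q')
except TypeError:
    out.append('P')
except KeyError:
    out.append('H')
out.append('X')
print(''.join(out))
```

Execution trace: 'J' (try body) → 'P' (except TypeError) → 'X' (after the try/except). Output: JPX

Answer: JPX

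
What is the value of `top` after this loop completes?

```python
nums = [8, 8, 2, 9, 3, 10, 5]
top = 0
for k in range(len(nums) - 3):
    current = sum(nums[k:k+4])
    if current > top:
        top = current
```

Max sum of 4-element window in [8, 8, 2, 9, 3, 10, 5]
`top` takes the values: 0 → 27

Answer: 27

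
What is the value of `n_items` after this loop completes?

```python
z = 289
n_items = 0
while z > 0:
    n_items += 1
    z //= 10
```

Count digits by repeated division by 10
`n_items` takes the values: 0 → 1 → 2 → 3

Answer: 3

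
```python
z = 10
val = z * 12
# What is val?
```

Trace:
`z = 10` → z = 10
`val = z * 12` → val = 120
So val = 120

Answer: 120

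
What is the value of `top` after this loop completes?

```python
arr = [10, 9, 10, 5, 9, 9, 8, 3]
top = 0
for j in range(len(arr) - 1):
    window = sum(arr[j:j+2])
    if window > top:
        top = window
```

Max sum of 2-element window in [10, 9, 10, 5, 9, 9, 8, 3]
`top` takes the values: 0 → 19

Answer: 19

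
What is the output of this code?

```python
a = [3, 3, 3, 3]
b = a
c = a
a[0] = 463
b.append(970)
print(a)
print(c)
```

Key concept: multiple aliases.
Step by step:
`a = [3, 3, 3, 3]` → a = [3, 3, 3, 3]
`b = a` → b = [3, 3, 3, 3] (same object as a)
`c = a` → c = [3, 3, 3, 3] (same object as a, b)
`a[0] = 463` → a = [463, 3, 3, 3] (same object as b, c); b = [463, 3, 3, 3] (same object as a, c); c = [463, 3, 3, 3] (same object as a, b)
`b.append(970)` → a = [463, 3, 3, 3, 970] (same object as b, c); b = [463, 3, 3, 3, 970] (same object as a, c); c = [463, 3, 3, 3, 970] (same object as a, b)
`print(a)` → prints [463, 3, 3, 3, 970]
`print(c)` → prints [463, 3, 3, 3, 970]

Answer:
[463, 3, 3, 3, 970]
[463, 3, 3, 3, 970]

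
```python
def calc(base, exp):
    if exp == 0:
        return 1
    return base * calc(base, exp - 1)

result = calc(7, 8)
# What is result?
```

calc(7, 8) = 7 * 7 * 7 * 7 * 7 * 7 * 7 * 7 = 5764801

Answer: 5764801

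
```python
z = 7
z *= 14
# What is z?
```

Trace:
`z = 7` → z = 7
`z *= 14` → z = 98
So z = 98

Answer: 98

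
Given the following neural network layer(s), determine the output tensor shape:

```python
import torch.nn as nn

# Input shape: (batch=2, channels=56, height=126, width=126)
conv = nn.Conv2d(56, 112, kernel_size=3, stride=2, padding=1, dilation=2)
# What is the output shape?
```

Input: (2, 56, 126, 126) -> Output: (2, 112, 62, 62)

Answer: (2, 112, 62, 62)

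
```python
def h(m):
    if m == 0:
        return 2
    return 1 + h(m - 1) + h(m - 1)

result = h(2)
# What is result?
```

h(m) = 1 + 2·h(m-1), h(0)=2. Closed form: (2+1)·2^2 - 1 = 11.

Answer: 11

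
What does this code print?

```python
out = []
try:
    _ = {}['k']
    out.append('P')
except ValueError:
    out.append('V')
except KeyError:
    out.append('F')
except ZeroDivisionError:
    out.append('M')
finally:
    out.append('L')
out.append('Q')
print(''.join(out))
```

Execution trace: 'F' (except KeyError) → 'L' (finally) → 'Q' (after the try/except). Output: FLQ

Answer: FLQ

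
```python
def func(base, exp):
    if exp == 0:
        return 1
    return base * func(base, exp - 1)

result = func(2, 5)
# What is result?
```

func(2, 5) = 2 * 2 * 2 * 2 * 2 = 32

Answer: 32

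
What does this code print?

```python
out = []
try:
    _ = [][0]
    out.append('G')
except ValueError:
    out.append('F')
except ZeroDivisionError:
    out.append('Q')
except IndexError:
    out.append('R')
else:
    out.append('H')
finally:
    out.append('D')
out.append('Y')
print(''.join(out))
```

Execution trace: 'R' (except IndexError) → 'D' (finally) → 'Y' (after the try/except). Output: RDY

Answer: RDY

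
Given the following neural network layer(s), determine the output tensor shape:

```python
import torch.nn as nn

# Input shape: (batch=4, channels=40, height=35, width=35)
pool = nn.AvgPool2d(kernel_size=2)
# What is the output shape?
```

Input: (4, 40, 35, 35) -> Output: (4, 40, 17, 17)

Answer: (4, 40, 17, 17)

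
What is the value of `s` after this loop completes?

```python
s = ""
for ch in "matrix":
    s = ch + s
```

Reverse 'matrix'
`s` takes the values: "" → "m" → "am" → "tam" → "rtam" → "irtam" → "xirtam"

Answer: "xirtam"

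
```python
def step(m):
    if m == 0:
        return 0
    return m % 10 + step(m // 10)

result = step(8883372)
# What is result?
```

Sum of digits of 8883372: 2 + 7 + 3 + 3 + 8 + 8 + 8 = 39

Answer: 39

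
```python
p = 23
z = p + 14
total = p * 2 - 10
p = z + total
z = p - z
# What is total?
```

Trace:
`p = 23` → p = 23
`z = p + 14` → z = 37
`total = p * 2 - 10` → total = 36
`p = z + total` → p = 73
`z = p - z` → z = 36
So total = 36

Answer: 36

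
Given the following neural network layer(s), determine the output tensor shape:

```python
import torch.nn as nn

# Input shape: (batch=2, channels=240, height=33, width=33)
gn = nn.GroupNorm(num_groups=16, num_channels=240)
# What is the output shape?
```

Input: (2, 240, 33, 33) -> Output: (2, 240, 33, 33)

Answer: (2, 240, 33, 33)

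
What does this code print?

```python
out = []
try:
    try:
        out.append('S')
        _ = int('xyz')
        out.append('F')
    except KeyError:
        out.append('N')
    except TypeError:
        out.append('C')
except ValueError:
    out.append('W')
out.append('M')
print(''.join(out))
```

Execution trace: 'S' (inner try body) → 'W' (outer except ValueError) → 'M' (after the try/except). Output: SWM

Answer: SWM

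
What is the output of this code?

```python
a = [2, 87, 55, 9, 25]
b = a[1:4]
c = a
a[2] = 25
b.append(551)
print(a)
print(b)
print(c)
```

Key concept: slice vs alias.
Step by step:
`a = [2, 87, 55, 9, 25]` → a = [2, 87, 55, 9, 25]
`b = a[1:4]` → b = [87, 55, 9]
`c = a` → c = [2, 87, 55, 9, 25] (same object as a)
`a[2] = 25` → a = [2, 87, 25, 9, 25] (same object as c); c = [2, 87, 25, 9, 25] (same object as a)
`b.append(551)` → b = [87, 55, 9, 551]
`print(a)` → prints [2, 87, 25, 9, 25]
`print(b)` → prints [87, 55, 9, 551]
`print(c)` → prints [2, 87, 25, 9, 25]

Answer:
[2, 87, 25, 9, 25]
[87, 55, 9, 551]
[2, 87, 25, 9, 25]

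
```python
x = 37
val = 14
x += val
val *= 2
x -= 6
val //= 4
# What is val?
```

Trace:
`x = 37` → x = 37
`val = 14` → val = 14
`x += val` → x = 51
`val *= 2` → val = 28
`x -= 6` → x = 45
`val //= 4` → val = 7
So val = 7

Answer: 7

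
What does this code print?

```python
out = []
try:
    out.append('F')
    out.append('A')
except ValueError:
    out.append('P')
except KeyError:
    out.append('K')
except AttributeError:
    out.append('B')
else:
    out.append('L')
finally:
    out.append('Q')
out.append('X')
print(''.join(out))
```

Execution trace: 'F' (try body) → 'A' (try body, no exception) → 'L' (else) → 'Q' (finally) → 'X' (after the try/except). Output: FALQX

Answer: FALQX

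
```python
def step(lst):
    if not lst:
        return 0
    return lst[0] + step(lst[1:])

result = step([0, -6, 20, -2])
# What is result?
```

0 + (-6) + 20 + (-2) + 0 = 12

Answer: 12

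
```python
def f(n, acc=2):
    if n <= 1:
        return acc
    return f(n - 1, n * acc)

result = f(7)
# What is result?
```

Accumulator trace (n, acc): (7, 2) -> (6, 14) -> (5, 84) -> (4, 420) -> (3, 1680) -> (2, 5040) -> (1, 10080) -> return 10080

Answer: 10080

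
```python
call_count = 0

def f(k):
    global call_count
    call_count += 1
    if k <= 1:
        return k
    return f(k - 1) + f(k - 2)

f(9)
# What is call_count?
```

Calls(k) = 1 + Calls(k-1) + Calls(k-2); Calls(0)=Calls(1)=1. For k=9 this gives 109.

Answer: 109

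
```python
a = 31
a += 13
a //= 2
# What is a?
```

Trace:
`a = 31` → a = 31
`a += 13` → a = 44
`a //= 2` → a = 22
So a = 22

Answer: 22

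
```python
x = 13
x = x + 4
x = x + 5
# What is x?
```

Trace:
`x = 13` → x = 13
`x = x + 4` → x = 17
`x = x + 5` → x = 22
So x = 22

Answer: 22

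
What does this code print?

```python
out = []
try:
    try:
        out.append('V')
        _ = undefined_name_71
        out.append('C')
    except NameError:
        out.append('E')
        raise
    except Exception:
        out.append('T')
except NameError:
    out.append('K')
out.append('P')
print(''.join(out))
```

Execution trace: 'V' (inner try body) → 'E' (inner except NameError) → 'K' (outer except NameError) → 'P' (after the try/except). Output: VEKP

Answer: VEKP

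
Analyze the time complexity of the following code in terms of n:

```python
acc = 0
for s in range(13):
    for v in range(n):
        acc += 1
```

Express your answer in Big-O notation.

Each loop level contributes: 1 × n. Multiplying the contributions gives O(n).

Answer: O(n)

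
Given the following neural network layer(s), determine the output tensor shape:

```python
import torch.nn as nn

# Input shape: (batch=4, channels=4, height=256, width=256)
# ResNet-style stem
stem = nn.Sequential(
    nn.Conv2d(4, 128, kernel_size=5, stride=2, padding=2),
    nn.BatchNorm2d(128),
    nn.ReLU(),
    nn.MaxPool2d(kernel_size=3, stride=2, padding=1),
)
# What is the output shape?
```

Input: (4, 4, 256, 256) -> after Conv2d 5x5 stride=2: (4, 128, 128, 128) -> Output: (4, 128, 64, 64)

Answer: (4, 128, 64, 64)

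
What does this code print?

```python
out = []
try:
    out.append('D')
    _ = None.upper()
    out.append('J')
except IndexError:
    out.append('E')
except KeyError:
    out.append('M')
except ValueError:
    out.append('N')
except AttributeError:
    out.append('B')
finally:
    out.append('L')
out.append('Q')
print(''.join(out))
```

Execution trace: 'D' (try body) → 'B' (except AttributeError) → 'L' (finally) → 'Q' (after the try/except). Output: DBLQ

Answer: DBLQ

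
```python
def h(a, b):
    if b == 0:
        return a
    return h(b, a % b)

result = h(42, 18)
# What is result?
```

h(42, 18) -> h(18, 6) -> h(6, 0) -> 6

Answer: 6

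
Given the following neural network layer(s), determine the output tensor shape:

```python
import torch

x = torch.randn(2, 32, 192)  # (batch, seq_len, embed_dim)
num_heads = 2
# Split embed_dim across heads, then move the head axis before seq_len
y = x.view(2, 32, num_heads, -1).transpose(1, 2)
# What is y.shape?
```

Input: (2, 32, 192) -> head_dim = 192 // 2 = 96; after view: (2, 32, 2, 96) -> after transpose(1, 2): (2, 2, 32, 96) -> Output: (2, 2, 32, 96)

Answer: (2, 2, 32, 96)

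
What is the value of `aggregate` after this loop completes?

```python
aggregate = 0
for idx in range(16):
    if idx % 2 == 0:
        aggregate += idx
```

Sum of even numbers 0 to 15
`aggregate` takes the values: 0 → 2 → 6 → 12 → 20 → 30 → 42 → 56

Answer: 56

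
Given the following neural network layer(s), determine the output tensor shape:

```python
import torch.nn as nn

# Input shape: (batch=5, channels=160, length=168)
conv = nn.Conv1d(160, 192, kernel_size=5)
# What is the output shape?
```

Input: (5, 160, 168) -> Output: (5, 192, 164)

Answer: (5, 192, 164)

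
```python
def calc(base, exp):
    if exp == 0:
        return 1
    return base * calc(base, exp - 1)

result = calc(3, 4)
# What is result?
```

calc(3, 4) = 3 * 3 * 3 * 3 = 81

Answer: 81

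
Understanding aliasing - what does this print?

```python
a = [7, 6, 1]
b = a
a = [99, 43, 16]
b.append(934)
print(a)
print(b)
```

Key concept: rebinding vs mutation: a is rebound to a new list, b still points at the original.
Step by step:
`a = [7, 6, 1]` → a = [7, 6, 1]
`b = a` → b = [7, 6, 1] (same object as a)
`a = [99, 43, 16]` → a = [99, 43, 16]
`b.append(934)` → b = [7, 6, 1, 934]
`print(a)` → prints [99, 43, 16]
`print(b)` → prints [7, 6, 1, 934]

Answer:
[99, 43, 16]
[7, 6, 1, 934]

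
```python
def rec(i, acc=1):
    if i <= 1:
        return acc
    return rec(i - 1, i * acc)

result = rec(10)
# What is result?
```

Accumulator trace (n, acc): (10, 1) -> (9, 10) -> (8, 90) -> (7, 720) -> (6, 5040) -> (5, 30240) -> (4, 151200) -> (3, 604800) -> (2, 1814400) -> (1, 3628800) -> return 3628800

Answer: 3628800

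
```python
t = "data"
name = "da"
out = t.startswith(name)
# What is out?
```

Trace:
`t = "data"` → t = 'data'
`name = "da"` → name = 'da'
`out = t.startswith(name)` → out = True
So out = True

Answer: True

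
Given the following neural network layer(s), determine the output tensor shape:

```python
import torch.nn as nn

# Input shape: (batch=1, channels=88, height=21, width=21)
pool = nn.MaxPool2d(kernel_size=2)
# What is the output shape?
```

Input: (1, 88, 21, 21) -> Output: (1, 88, 10, 10)

Answer: (1, 88, 10, 10)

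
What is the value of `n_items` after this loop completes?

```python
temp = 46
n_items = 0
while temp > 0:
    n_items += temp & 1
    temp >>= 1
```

Count set bits in 46 (binary: 0b101110)
`n_items` takes the values: 0 → 1 → 2 → 3 → 4

Answer: 4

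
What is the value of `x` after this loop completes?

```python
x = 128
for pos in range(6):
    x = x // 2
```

Halve 6 times: 128 // 2^6 = 2
`x` takes the values: 128 → 64 → 32 → 16 → 8 → 4 → 2

Answer: 2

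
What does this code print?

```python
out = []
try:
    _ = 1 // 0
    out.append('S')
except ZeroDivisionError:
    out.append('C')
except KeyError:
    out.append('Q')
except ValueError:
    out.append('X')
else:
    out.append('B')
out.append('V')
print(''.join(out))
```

Execution trace: 'C' (except ZeroDivisionError) → 'V' (after the try/except). Output: CV

Answer: CV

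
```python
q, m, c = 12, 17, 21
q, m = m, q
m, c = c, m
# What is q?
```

Trace:
`q, m, c = 12, 17, 21` → q = 12; m = 17; c = 21
`q, m = m, q` → q = 17; m = 12
`m, c = c, m` → m = 21; c = 12
So q = 17

Answer: 17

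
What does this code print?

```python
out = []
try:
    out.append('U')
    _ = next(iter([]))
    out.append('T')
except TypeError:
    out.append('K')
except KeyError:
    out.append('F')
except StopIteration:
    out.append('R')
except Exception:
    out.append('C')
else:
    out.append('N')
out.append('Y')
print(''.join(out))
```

Execution trace: 'U' (try body) → 'R' (except StopIteration) → 'Y' (after the try/except). Output: URY

Answer: URY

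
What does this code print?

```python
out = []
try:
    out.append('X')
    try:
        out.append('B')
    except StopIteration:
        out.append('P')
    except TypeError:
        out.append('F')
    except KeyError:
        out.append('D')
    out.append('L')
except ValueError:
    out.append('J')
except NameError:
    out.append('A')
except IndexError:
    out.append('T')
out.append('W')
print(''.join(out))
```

Execution trace: 'X' (try body) → 'B' (inner try body, no exception) → 'L' (try body, no exception) → 'W' (after the try/except). Output: XBLW

Answer: XBLW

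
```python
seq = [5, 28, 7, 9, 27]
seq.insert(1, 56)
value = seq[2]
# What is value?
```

Trace:
`seq = [5, 28, 7, 9, 27]` → seq = [5, 28, 7, 9, 27]
`seq.insert(1, 56)` → seq = [5, 56, 28, 7, 9, 27]
`value = seq[2]` → value = 28
So value = 28

Answer: 28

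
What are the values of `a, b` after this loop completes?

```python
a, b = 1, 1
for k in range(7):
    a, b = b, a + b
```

Fibonacci: after 7 iterations
`a, b` takes the values: (1, 1) → (1, 2) → (2, 3) → (3, 5) → (5, 8) → (8, 13) → (13, 21) → (21, 34)

Answer: 21, 34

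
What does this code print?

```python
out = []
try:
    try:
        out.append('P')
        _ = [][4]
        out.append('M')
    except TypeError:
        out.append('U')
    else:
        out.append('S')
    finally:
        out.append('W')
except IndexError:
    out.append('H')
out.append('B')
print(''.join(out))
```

Execution trace: 'P' (try body) → 'W' (finally) → 'H' (outer except IndexError) → 'B' (after the try/except). Output: PWHB

Answer: PWHB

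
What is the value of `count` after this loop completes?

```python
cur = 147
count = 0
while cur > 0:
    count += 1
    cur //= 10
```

Count digits by repeated division by 10
`count` takes the values: 0 → 1 → 2 → 3

Answer: 3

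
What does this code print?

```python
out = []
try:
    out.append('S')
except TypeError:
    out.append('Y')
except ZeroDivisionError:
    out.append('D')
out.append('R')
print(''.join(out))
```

Execution trace: 'S' (try body, no exception) → 'R' (after the try/except). Output: SR

Answer: SR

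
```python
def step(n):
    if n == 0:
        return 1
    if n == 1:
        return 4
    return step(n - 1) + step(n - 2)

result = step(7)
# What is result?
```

Build up from base cases: step(0)=1, step(1)=4, step(2)=5, step(3)=9, step(4)=14, step(5)=23, step(6)=37, ..., step(7)=60

Answer: 60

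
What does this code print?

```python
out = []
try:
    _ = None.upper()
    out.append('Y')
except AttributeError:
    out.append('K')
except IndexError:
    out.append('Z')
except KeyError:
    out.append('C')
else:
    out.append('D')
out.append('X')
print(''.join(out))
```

Execution trace: 'K' (except AttributeError) → 'X' (after the try/except). Output: KX

Answer: KX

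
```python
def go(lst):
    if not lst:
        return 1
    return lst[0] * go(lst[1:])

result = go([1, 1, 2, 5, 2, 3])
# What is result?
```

Product over [1, 1, 2, 5, 2, 3] = 1 * 1 * 2 * 5 * 2 * 3 = 60

Answer: 60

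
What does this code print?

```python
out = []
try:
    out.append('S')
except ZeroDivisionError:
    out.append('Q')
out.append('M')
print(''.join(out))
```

Execution trace: 'S' (try body, no exception) → 'M' (after the try/except). Output: SM

Answer: SM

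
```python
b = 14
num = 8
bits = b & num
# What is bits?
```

Trace:
`b = 14` → b = 14
`num = 8` → num = 8
`bits = b & num` → bits = 8
So bits = 8

Answer: 8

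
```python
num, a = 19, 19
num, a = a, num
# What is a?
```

Trace:
`num, a = 19, 19` → num = 19; a = 19
`num, a = a, num` → num = 19; a = 19
So a = 19

Answer: 19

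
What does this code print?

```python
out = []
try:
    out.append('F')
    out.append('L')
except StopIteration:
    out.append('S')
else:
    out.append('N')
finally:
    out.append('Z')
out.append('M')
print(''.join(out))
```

Execution trace: 'F' (try body) → 'L' (try body, no exception) → 'N' (else) → 'Z' (finally) → 'M' (after the try/except). Output: FLNZM

Answer: FLNZM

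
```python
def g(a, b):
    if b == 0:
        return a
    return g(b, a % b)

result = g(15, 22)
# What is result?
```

g(15, 22) -> g(22, 15) -> g(15, 7) -> g(7, 1) -> g(1, 0) -> 1

Answer: 1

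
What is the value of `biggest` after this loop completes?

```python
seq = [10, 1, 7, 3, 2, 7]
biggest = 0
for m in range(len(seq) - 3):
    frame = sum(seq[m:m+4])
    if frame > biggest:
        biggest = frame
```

Max sum of 4-element window in [10, 1, 7, 3, 2, 7]
`biggest` takes the values: 0 → 21

Answer: 21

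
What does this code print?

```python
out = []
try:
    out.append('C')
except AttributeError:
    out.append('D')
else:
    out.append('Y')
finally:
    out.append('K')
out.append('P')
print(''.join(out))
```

Execution trace: 'C' (try body, no exception) → 'Y' (else) → 'K' (finally) → 'P' (after the try/except). Output: CYKP

Answer: CYKP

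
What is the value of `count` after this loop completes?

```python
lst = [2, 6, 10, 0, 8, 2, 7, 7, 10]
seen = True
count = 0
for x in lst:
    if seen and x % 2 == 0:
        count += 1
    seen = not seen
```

Count even values at even positions
`count` takes the values: 0 → 1 → 2 → 3 → 4

Answer: 4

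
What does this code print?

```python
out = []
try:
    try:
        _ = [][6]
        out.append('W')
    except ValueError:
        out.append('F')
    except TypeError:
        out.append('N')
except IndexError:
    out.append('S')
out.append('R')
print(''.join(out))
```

Execution trace: 'S' (outer except IndexError) → 'R' (after the try/except). Output: SR

Answer: SR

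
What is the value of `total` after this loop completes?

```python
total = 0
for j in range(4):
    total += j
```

Sum of 0 to 3 = 6
`total` takes the values: 0 → 1 → 3 → 6

Answer: 6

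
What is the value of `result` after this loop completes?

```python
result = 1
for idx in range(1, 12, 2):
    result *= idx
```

Product of 1, 3, 5, ... up to 11
`result` takes the values: 1 → 3 → 15 → 105 → 945 → 10395

Answer: 10395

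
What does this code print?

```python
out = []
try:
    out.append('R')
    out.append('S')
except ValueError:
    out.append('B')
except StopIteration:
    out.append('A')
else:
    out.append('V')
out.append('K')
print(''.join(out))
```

Execution trace: 'R' (try body) → 'S' (try body, no exception) → 'V' (else) → 'K' (after the try/except). Output: RSVK

Answer: RSVK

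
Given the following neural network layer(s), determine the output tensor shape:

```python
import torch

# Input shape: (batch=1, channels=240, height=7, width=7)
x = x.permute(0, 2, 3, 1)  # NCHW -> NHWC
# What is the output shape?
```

Input: (1, 240, 7, 7) -> Output: (1, 7, 7, 240)

Answer: (1, 7, 7, 240)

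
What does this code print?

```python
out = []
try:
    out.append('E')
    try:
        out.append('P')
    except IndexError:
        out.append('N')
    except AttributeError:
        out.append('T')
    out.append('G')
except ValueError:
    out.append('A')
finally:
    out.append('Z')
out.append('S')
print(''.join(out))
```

Execution trace: 'E' (try body) → 'P' (inner try body, no exception) → 'G' (try body, no exception) → 'Z' (finally) → 'S' (after the try/except). Output: EPGZS

Answer: EPGZS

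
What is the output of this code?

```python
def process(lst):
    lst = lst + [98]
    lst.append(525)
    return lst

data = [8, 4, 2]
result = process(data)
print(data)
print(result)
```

Key concept: rebinding parameter vs mutation.
Step by step:
`data = [8, 4, 2]` → data = [8, 4, 2]
`result = process(data)` → result = [8, 4, 2, 98, 525]
`print(data)` → prints [8, 4, 2]
`print(result)` → prints [8, 4, 2, 98, 525]

Answer:
[8, 4, 2]
[8, 4, 2, 98, 525]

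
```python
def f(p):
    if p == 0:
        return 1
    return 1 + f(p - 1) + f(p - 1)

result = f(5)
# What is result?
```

f(p) = 1 + 2·f(p-1), f(0)=1. Closed form: (1+1)·2^5 - 1 = 63.

Answer: 63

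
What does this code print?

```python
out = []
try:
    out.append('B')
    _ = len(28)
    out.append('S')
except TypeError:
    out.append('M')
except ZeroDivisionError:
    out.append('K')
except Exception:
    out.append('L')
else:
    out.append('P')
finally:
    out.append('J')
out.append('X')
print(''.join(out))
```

Execution trace: 'B' (try body) → 'M' (except TypeError) → 'J' (finally) → 'X' (after the try/except). Output: BMJX

Answer: BMJX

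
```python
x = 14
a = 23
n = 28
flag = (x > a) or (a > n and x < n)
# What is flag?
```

Trace:
`x = 14` → x = 14
`a = 23` → a = 23
`n = 28` → n = 28
`flag = (x > a) or (a > n and x < n)` → flag = False
So flag = False

Answer: False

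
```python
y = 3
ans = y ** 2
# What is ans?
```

Trace:
`y = 3` → y = 3
`ans = y ** 2` → ans = 9
So ans = 9

Answer: 9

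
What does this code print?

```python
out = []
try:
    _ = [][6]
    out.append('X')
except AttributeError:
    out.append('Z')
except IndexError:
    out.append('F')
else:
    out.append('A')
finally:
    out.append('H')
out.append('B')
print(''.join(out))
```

Execution trace: 'F' (except IndexError) → 'H' (finally) → 'B' (after the try/except). Output: FHB

Answer: FHB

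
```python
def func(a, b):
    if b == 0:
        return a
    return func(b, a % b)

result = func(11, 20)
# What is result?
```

func(11, 20) -> func(20, 11) -> func(11, 9) -> func(9, 2) -> func(2, 1) -> func(1, 0) -> 1

Answer: 1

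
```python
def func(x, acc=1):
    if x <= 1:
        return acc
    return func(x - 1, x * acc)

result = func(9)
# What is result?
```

Accumulator trace (n, acc): (9, 1) -> (8, 9) -> (7, 72) -> (6, 504) -> (5, 3024) -> (4, 15120) -> (3, 60480) -> (2, 181440) -> (1, 362880) -> return 362880

Answer: 362880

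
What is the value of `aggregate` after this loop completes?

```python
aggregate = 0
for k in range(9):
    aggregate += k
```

Sum of 0 to 8 = 36
`aggregate` takes the values: 0 → 1 → 3 → 6 → 10 → 15 → 21 → 28 → 36

Answer: 36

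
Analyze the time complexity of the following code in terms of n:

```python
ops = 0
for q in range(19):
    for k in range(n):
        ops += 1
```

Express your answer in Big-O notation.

Each loop level contributes: 1 × n. Multiplying the contributions gives O(n).

Answer: O(n)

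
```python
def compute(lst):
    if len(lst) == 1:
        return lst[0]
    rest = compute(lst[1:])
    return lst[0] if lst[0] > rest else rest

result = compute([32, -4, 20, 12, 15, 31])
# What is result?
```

Recursive max over [32, -4, 20, 12, 15, 31] = 32

Answer: 32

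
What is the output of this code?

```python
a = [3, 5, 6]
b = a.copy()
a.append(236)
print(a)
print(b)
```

Key concept: list.copy() creates independent copy.
Step by step:
`a = [3, 5, 6]` → a = [3, 5, 6]
`b = a.copy()` → b = [3, 5, 6]
`a.append(236)` → a = [3, 5, 6, 236]
`print(a)` → prints [3, 5, 6, 236]
`print(b)` → prints [3, 5, 6]

Answer:
[3, 5, 6, 236]
[3, 5, 6]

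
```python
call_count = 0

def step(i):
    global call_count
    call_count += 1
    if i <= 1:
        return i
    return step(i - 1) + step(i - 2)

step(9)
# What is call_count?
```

Calls(i) = 1 + Calls(i-1) + Calls(i-2); Calls(0)=Calls(1)=1. For i=9 this gives 109.

Answer: 109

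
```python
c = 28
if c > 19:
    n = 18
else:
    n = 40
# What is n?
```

Trace:
`c = 28` → c = 28
`if c > 19: ...` → c > 19 is True → n = 18
So n = 18

Answer: 18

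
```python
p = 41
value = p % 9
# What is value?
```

Trace:
`p = 41` → p = 41
`value = p % 9` → value = 5
So value = 5

Answer: 5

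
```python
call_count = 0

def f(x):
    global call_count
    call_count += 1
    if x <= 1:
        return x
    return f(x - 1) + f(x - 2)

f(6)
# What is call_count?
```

Calls(x) = 1 + Calls(x-1) + Calls(x-2); Calls(0)=Calls(1)=1. For x=6 this gives 25.

Answer: 25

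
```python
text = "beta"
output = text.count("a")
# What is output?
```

Trace:
`text = "beta"` → text = 'beta'
`output = text.count("a")` → output = 1
So output = 1

Answer: 1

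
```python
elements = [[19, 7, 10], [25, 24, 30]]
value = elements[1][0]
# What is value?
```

Trace:
`elements = [[19, 7, 10], [25, 24, 30]]` → elements = [[19, 7, 10], [25, 24, 30]]
`value = elements[1][0]` → value = 25
So value = 25

Answer: 25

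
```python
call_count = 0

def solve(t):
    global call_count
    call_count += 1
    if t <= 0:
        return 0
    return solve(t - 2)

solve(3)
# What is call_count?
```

Linear recursion stepping by 2: 3 calls from t=3 down to ≤0.

Answer: 3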